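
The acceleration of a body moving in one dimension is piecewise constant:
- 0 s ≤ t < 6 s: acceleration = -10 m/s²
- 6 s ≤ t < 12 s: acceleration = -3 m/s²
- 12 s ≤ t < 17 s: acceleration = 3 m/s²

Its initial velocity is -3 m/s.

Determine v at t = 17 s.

Δv equals the area under the a-t graph; then v = v₀ + Δv.
0–6 s: -10 × 6 = -60 m/s
6–12 s: -3 × 6 = -18 m/s
12–17 s: 3 × 5 = 15 m/s
Δv = -63 m/s, so v(17) = -3 + (-63) = -66 m/s.

-66 m/s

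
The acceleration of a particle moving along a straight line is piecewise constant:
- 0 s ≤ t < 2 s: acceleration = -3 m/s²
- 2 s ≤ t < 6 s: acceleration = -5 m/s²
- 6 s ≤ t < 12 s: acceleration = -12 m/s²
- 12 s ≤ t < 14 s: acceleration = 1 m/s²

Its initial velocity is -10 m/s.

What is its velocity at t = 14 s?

-106 m/s

Δv equals the area under the a-t graph; then v = v₀ + Δv.
0–2 s: -3 × 2 = -6 m/s
2–6 s: -5 × 4 = -20 m/s
6–12 s: -12 × 6 = -72 m/s
12–14 s: 1 × 2 = 2 m/s
Δv = -96 m/s, so v(14) = -10 + (-96) = -106 m/s.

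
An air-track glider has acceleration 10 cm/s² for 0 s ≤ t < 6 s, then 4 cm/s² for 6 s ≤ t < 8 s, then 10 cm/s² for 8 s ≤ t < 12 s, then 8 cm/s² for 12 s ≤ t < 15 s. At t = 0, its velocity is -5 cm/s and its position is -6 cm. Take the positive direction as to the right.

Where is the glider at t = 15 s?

On each constant-a segment, Δv = aΔt and Δx = v₀Δt + ½aΔt²; chain segment to segment.
0–6 s: v starts -5 cm/s; Δx = -5·6 + ½·10·6² = 150 cm; v ends 55 cm/s.
6–8 s: v starts 55 cm/s; Δx = 55·2 + ½·4·2² = 118 cm; v ends 63 cm/s.
8–12 s: v starts 63 cm/s; Δx = 63·4 + ½·10·4² = 332 cm; v ends 103 cm/s.
12–15 s: v starts 103 cm/s; Δx = 103·3 + ½·8·3² = 345 cm; v ends 127 cm/s.
x(15) = -6 + Σ Δx = 939 cm.

939 cm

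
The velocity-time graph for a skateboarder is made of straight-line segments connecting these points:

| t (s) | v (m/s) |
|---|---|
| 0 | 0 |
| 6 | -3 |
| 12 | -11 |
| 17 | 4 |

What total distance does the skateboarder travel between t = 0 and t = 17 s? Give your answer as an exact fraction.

Total distance travelled is ∫|v| dt — sum the magnitudes of each area piece.
0–6 s: |½(0 + -3)(6)| = 9 m
6–12 s: |½(-3 + -11)(6)| = 42 m
12–17 s: v = 0 at t = 47/3 s; triangle areas 121/6 + 8/3 = 137/6 m
Total distance = 443/6 m

443/6 m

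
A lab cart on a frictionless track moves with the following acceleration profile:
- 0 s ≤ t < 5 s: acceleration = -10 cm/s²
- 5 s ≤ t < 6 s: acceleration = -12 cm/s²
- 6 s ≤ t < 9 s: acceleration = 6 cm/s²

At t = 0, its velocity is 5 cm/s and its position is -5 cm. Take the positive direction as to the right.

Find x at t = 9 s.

-300 cm

On each constant-a segment, Δv = aΔt and Δx = v₀Δt + ½aΔt²; chain segment to segment.
0–5 s: v starts 5 cm/s; Δx = 5·5 + ½·-10·5² = -100 cm; v ends -45 cm/s.
5–6 s: v starts -45 cm/s; Δx = -45·1 + ½·-12·1² = -51 cm; v ends -57 cm/s.
6–9 s: v starts -57 cm/s; Δx = -57·3 + ½·6·3² = -144 cm; v ends -39 cm/s.
x(9) = -5 + Σ Δx = -300 cm.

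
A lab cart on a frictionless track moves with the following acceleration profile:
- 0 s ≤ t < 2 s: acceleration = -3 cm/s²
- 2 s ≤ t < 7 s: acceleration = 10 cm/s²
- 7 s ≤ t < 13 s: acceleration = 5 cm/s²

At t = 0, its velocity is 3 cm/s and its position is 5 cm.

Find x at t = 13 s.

On each constant-a segment, Δv = aΔt and Δx = v₀Δt + ½aΔt²; chain segment to segment.
0–2 s: v starts 3 cm/s; Δx = 3·2 + ½·-3·2² = 0 cm; v ends -3 cm/s.
2–7 s: v starts -3 cm/s; Δx = -3·5 + ½·10·5² = 110 cm; v ends 47 cm/s.
7–13 s: v starts 47 cm/s; Δx = 47·6 + ½·5·6² = 372 cm; v ends 77 cm/s.
x(13) = 5 + Σ Δx = 487 cm.

487 cm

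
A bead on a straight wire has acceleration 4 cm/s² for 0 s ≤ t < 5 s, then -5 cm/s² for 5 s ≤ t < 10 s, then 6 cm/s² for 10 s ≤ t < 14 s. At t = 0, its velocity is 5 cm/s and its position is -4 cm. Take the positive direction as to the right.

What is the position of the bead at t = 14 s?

On each constant-a segment, Δv = aΔt and Δx = v₀Δt + ½aΔt²; chain segment to segment.
0–5 s: v starts 5 cm/s; Δx = 5·5 + ½·4·5² = 75 cm; v ends 25 cm/s.
5–10 s: v starts 25 cm/s; Δx = 25·5 + ½·-5·5² = 62.5 cm; v ends 0 cm/s.
10–14 s: v starts 0 cm/s; Δx = 0·4 + ½·6·4² = 48 cm; v ends 24 cm/s.
x(14) = -4 + Σ Δx = 181.5 cm.

181.5 cm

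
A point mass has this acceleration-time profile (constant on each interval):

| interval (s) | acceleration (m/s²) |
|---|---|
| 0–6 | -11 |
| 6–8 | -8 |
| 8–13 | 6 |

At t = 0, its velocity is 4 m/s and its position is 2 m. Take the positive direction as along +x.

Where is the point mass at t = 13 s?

-627 m

On each constant-a segment, Δv = aΔt and Δx = v₀Δt + ½aΔt²; chain segment to segment.
0–6 s: v starts 4 m/s; Δx = 4·6 + ½·-11·6² = -174 m; v ends -62 m/s.
6–8 s: v starts -62 m/s; Δx = -62·2 + ½·-8·2² = -140 m; v ends -78 m/s.
8–13 s: v starts -78 m/s; Δx = -78·5 + ½·6·5² = -315 m; v ends -48 m/s.
x(13) = 2 + Σ Δx = -627 m.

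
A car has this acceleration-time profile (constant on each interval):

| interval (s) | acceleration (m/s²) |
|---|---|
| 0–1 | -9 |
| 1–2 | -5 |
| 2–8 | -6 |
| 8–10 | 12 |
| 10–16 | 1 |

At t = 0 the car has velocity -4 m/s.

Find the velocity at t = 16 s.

-24 m/s

Δv equals the area under the a-t graph; then v = v₀ + Δv.
0–1 s: -9 × 1 = -9 m/s
1–2 s: -5 × 1 = -5 m/s
2–8 s: -6 × 6 = -36 m/s
8–10 s: 12 × 2 = 24 m/s
10–16 s: 1 × 6 = 6 m/s
Δv = -20 m/s, so v(16) = -4 + (-20) = -24 m/s.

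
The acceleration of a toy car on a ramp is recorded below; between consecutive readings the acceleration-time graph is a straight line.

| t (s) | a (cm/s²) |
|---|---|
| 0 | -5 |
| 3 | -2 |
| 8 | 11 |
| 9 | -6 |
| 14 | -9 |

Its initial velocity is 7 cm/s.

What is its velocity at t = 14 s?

-16 cm/s

Δv equals the area under the a-t graph; then v = v₀ + Δv.
0–3 s: ½(-5 + -2)(3) = -10.5 cm/s
3–8 s: ½(-2 + 11)(5) = 22.5 cm/s
8–9 s: ½(11 + -6)(1) = 2.5 cm/s
9–14 s: ½(-6 + -9)(5) = -37.5 cm/s
Δv = -23 cm/s, so v(14) = 7 + (-23) = -16 cm/s.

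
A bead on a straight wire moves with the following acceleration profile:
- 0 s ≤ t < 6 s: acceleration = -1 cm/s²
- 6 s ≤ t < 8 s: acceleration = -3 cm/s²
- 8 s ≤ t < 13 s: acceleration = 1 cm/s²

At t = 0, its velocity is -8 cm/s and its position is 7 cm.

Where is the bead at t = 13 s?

-180.5 cm

On each constant-a segment, Δv = aΔt and Δx = v₀Δt + ½aΔt²; chain segment to segment.
0–6 s: v starts -8 cm/s; Δx = -8·6 + ½·-1·6² = -66 cm; v ends -14 cm/s.
6–8 s: v starts -14 cm/s; Δx = -14·2 + ½·-3·2² = -34 cm; v ends -20 cm/s.
8–13 s: v starts -20 cm/s; Δx = -20·5 + ½·1·5² = -87.5 cm; v ends -15 cm/s.
x(13) = 7 + Σ Δx = -180.5 cm.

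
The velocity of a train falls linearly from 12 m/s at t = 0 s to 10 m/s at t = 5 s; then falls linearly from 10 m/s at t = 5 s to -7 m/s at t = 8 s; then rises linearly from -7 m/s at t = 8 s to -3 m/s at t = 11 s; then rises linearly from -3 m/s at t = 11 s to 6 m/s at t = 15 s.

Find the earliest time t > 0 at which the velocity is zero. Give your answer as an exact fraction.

v changes sign on 5–8 s (from 10 to -7); the graph is linear there, so v = 0 at t = 5 + (-10)·(8 − 5)/(-7 − 10) = 115/17 s.

t = 115/17 s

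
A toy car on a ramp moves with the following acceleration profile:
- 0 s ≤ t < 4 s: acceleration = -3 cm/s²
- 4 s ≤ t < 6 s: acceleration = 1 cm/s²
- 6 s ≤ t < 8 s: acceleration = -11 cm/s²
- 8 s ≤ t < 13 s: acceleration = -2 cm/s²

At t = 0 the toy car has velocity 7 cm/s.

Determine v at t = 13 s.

Δv equals the area under the a-t graph; then v = v₀ + Δv.
0–4 s: -3 × 4 = -12 cm/s
4–6 s: 1 × 2 = 2 cm/s
6–8 s: -11 × 2 = -22 cm/s
8–13 s: -2 × 5 = -10 cm/s
Δv = -42 cm/s, so v(13) = 7 + (-42) = -35 cm/s.

-35 cm/s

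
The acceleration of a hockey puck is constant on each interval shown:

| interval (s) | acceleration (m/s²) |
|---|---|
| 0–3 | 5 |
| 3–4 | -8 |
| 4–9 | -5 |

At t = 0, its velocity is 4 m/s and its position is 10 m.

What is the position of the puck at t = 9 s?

On each constant-a segment, Δv = aΔt and Δx = v₀Δt + ½aΔt²; chain segment to segment.
0–3 s: v starts 4 m/s; Δx = 4·3 + ½·5·3² = 34.5 m; v ends 19 m/s.
3–4 s: v starts 19 m/s; Δx = 19·1 + ½·-8·1² = 15 m; v ends 11 m/s.
4–9 s: v starts 11 m/s; Δx = 11·5 + ½·-5·5² = -7.5 m; v ends -14 m/s.
x(9) = 10 + Σ Δx = 52 m.

52 m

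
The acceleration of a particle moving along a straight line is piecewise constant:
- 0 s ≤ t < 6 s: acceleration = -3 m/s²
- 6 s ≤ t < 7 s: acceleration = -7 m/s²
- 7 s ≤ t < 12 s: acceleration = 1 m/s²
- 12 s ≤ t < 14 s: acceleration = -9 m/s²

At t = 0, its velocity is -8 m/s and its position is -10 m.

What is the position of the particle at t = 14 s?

On each constant-a segment, Δv = aΔt and Δx = v₀Δt + ½aΔt²; chain segment to segment.
0–6 s: v starts -8 m/s; Δx = -8·6 + ½·-3·6² = -102 m; v ends -26 m/s.
6–7 s: v starts -26 m/s; Δx = -26·1 + ½·-7·1² = -29.5 m; v ends -33 m/s.
7–12 s: v starts -33 m/s; Δx = -33·5 + ½·1·5² = -152.5 m; v ends -28 m/s.
12–14 s: v starts -28 m/s; Δx = -28·2 + ½·-9·2² = -74 m; v ends -46 m/s.
x(14) = -10 + Σ Δx = -368 m.

-368 m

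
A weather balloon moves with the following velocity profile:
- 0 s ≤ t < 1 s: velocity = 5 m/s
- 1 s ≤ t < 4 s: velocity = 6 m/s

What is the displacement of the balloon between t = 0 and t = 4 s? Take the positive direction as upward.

Displacement is the signed area under the v-t curve.
0–1 s: 5 × 1 = 5 m
1–4 s: 6 × 3 = 18 m
Net displacement = 23 m

23 m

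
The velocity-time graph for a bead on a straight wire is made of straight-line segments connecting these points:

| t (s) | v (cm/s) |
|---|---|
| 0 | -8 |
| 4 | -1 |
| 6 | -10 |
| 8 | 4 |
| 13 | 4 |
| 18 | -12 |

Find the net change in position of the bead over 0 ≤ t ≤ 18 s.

-35 cm

Net displacement equals the area under the velocity-time graph (areas below the axis count negative).
0–4 s: ½(-8 + -1)(4) = -18 cm
4–6 s: ½(-1 + -10)(2) = -11 cm
6–8 s: ½(-10 + 4)(2) = -6 cm
8–13 s: 4 × 5 = 20 cm
13–18 s: ½(4 + -12)(5) = -20 cm
Net displacement = -35 cm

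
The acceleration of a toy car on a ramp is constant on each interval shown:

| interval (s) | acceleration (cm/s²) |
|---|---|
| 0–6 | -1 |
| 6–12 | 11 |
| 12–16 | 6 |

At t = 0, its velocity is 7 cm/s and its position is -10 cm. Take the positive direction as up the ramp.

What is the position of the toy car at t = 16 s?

534 cm

On each constant-a segment, Δv = aΔt and Δx = v₀Δt + ½aΔt²; chain segment to segment.
0–6 s: v starts 7 cm/s; Δx = 7·6 + ½·-1·6² = 24 cm; v ends 1 cm/s.
6–12 s: v starts 1 cm/s; Δx = 1·6 + ½·11·6² = 204 cm; v ends 67 cm/s.
12–16 s: v starts 67 cm/s; Δx = 67·4 + ½·6·4² = 316 cm; v ends 91 cm/s.
x(16) = -10 + Σ Δx = 534 cm.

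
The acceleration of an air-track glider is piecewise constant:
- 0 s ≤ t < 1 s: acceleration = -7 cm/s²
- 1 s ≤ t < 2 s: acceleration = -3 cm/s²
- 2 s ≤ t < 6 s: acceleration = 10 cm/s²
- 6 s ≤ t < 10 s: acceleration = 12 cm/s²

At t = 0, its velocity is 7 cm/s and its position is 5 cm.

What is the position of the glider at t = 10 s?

319 cm

On each constant-a segment, Δv = aΔt and Δx = v₀Δt + ½aΔt²; chain segment to segment.
0–1 s: v starts 7 cm/s; Δx = 7·1 + ½·-7·1² = 3.5 cm; v ends 0 cm/s.
1–2 s: v starts 0 cm/s; Δx = 0·1 + ½·-3·1² = -1.5 cm; v ends -3 cm/s.
2–6 s: v starts -3 cm/s; Δx = -3·4 + ½·10·4² = 68 cm; v ends 37 cm/s.
6–10 s: v starts 37 cm/s; Δx = 37·4 + ½·12·4² = 244 cm; v ends 85 cm/s.
x(10) = 5 + Σ Δx = 319 cm.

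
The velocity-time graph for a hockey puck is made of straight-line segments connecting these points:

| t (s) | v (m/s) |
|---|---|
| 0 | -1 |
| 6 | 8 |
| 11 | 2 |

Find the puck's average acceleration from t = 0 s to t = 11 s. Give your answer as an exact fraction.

Average acceleration = Δv/Δt = (2 − -1)/(11 − 0) = 3/11 m/s².

3/11 m/s²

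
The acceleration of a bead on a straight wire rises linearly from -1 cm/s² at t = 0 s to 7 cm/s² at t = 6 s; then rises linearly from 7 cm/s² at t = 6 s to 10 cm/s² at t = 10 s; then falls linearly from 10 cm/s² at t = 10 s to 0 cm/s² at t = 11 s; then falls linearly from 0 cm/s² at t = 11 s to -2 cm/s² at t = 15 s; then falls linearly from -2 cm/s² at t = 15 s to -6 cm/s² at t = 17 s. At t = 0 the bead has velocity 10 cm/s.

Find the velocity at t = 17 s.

Δv equals the area under the a-t graph; then v = v₀ + Δv.
0–6 s: ½(-1 + 7)(6) = 18 cm/s
6–10 s: ½(7 + 10)(4) = 34 cm/s
10–11 s: ½(10 + 0)(1) = 5 cm/s
11–15 s: ½(0 + -2)(4) = -4 cm/s
15–17 s: ½(-2 + -6)(2) = -8 cm/s
Δv = 45 cm/s, so v(17) = 10 + (45) = 55 cm/s.

55 cm/s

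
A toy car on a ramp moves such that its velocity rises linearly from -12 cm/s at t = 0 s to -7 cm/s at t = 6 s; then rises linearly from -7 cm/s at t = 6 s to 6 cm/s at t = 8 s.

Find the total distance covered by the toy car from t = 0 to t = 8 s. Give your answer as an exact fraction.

Total distance travelled is ∫|v| dt — sum the magnitudes of each area piece.
0–6 s: |½(-12 + -7)(6)| = 57 cm
6–8 s: v = 0 at t = 92/13 s; triangle areas 49/13 + 36/13 = 85/13 cm
Total distance = 826/13 cm

826/13 cm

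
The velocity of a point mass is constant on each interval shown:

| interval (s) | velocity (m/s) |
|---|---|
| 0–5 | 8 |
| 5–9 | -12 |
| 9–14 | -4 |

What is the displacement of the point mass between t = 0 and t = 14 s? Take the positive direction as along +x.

Net displacement equals the area under the velocity-time graph (areas below the axis count negative).
0–5 s: 8 × 5 = 40 m
5–9 s: -12 × 4 = -48 m
9–14 s: -4 × 5 = -20 m
Net displacement = -28 m

-28 m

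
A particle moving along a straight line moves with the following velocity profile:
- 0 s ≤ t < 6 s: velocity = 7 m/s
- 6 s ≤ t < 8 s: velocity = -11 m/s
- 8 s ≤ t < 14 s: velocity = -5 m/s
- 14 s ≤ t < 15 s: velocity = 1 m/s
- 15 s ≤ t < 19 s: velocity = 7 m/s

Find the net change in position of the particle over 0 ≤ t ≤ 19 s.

19 m

Net displacement equals the area under the velocity-time graph (areas below the axis count negative).
0–6 s: 7 × 6 = 42 m
6–8 s: -11 × 2 = -22 m
8–14 s: -5 × 6 = -30 m
14–15 s: 1 × 1 = 1 m
15–19 s: 7 × 4 = 28 m
Net displacement = 19 m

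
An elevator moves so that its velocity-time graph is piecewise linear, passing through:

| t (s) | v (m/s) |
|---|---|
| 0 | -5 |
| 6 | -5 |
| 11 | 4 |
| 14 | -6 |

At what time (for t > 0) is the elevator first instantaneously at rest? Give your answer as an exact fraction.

v changes sign on 6–11 s (from -5 to 4); the graph is linear there, so v = 0 at t = 6 + (5)·(11 − 6)/(4 − -5) = 79/9 s.

t = 79/9 s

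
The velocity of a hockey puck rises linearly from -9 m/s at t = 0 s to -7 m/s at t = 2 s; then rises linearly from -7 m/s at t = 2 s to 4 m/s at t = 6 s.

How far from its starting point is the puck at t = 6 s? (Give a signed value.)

Net displacement equals the area under the velocity-time graph (areas below the axis count negative).
0–2 s: ½(-9 + -7)(2) = -16 m
2–6 s: ½(-7 + 4)(4) = -6 m
Net displacement = -22 m

-22 m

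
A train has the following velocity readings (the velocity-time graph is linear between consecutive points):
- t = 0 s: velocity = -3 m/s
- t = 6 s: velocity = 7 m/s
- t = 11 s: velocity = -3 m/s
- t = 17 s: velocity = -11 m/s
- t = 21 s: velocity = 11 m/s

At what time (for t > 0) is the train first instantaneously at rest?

v changes sign on 0–6 s (from -3 to 7); the graph is linear there, so v = 0 at t = 0 + (3)·(6 − 0)/(7 − -3) = 1.8 s.

t = 1.8 s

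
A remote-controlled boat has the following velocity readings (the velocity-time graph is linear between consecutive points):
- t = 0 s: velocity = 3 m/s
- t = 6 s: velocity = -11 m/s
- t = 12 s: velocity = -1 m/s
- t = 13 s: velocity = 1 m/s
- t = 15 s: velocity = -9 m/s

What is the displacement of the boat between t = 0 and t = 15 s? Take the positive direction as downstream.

-68 m

Net displacement equals the area under the velocity-time graph (areas below the axis count negative).
0–6 s: ½(3 + -11)(6) = -24 m
6–12 s: ½(-11 + -1)(6) = -36 m
12–13 s: ½(-1 + 1)(1) = 0 m
13–15 s: ½(1 + -9)(2) = -8 m
Net displacement = -68 m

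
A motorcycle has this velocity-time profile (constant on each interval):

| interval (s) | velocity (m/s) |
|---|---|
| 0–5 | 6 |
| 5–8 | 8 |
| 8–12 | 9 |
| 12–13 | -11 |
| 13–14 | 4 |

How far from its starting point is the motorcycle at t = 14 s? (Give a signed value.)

83 m

Displacement is the signed area under the v-t curve.
0–5 s: 6 × 5 = 30 m
5–8 s: 8 × 3 = 24 m
8–12 s: 9 × 4 = 36 m
12–13 s: -11 × 1 = -11 m
13–14 s: 4 × 1 = 4 m
Net displacement = 83 m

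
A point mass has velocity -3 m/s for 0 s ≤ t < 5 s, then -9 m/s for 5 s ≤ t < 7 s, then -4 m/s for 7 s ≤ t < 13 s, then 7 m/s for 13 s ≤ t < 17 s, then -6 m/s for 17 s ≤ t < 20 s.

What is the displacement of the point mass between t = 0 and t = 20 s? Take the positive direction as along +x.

Net displacement equals the area under the velocity-time graph (areas below the axis count negative).
0–5 s: -3 × 5 = -15 m
5–7 s: -9 × 2 = -18 m
7–13 s: -4 × 6 = -24 m
13–17 s: 7 × 4 = 28 m
17–20 s: -6 × 3 = -18 m
Net displacement = -47 m

-47 m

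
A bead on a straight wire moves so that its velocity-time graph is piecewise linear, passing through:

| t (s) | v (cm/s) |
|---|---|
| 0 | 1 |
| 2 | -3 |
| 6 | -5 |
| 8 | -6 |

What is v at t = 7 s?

On 6–8 s the graph is linear from -5 to -6 cm/s: v(7) = -5 + (-6 − -5)·(7 − 6)/(8 − 6) = -5.5 cm/s.

-5.5 cm/s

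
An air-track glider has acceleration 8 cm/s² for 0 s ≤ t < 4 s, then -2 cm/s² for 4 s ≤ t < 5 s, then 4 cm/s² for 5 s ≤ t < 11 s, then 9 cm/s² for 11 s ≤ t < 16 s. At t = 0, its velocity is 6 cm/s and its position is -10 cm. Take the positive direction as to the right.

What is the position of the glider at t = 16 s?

815.5 cm

On each constant-a segment, Δv = aΔt and Δx = v₀Δt + ½aΔt²; chain segment to segment.
0–4 s: v starts 6 cm/s; Δx = 6·4 + ½·8·4² = 88 cm; v ends 38 cm/s.
4–5 s: v starts 38 cm/s; Δx = 38·1 + ½·-2·1² = 37 cm; v ends 36 cm/s.
5–11 s: v starts 36 cm/s; Δx = 36·6 + ½·4·6² = 288 cm; v ends 60 cm/s.
11–16 s: v starts 60 cm/s; Δx = 60·5 + ½·9·5² = 412.5 cm; v ends 105 cm/s.
x(16) = -10 + Σ Δx = 815.5 cm.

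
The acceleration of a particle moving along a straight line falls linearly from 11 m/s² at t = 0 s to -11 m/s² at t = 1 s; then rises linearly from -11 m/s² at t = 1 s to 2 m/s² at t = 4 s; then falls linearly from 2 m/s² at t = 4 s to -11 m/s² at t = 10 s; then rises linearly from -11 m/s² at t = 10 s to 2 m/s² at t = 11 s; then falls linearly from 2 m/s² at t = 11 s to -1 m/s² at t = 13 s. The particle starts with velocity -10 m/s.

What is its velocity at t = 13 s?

Δv equals the area under the a-t graph; then v = v₀ + Δv.
0–1 s: ½(11 + -11)(1) = 0 m/s
1–4 s: ½(-11 + 2)(3) = -13.5 m/s
4–10 s: ½(2 + -11)(6) = -27 m/s
10–11 s: ½(-11 + 2)(1) = -4.5 m/s
11–13 s: ½(2 + -1)(2) = 1 m/s
Δv = -44 m/s, so v(13) = -10 + (-44) = -54 m/s.

-54 m/s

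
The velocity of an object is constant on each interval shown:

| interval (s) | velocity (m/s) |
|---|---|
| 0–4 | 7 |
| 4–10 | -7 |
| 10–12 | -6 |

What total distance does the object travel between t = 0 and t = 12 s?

82 m

Distance (not displacement) is the total path length: add the absolute areas under v-t.
0–4 s: |7| × 4 = 28 m
4–10 s: |-7| × 6 = 42 m
10–12 s: |-6| × 2 = 12 m
Total distance = 82 m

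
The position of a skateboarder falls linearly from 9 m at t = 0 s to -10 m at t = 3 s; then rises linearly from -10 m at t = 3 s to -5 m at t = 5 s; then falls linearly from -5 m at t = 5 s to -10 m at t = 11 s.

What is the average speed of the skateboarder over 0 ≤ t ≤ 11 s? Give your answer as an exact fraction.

Average speed = (total path length)/(elapsed time); on a piecewise-linear x-t graph the path length is Σ|Δx|.
0–3 s: |Δx| = |-10 − 9| = 19 m
3–5 s: |Δx| = |-5 − -10| = 5 m
5–11 s: |Δx| = |-10 − -5| = 5 m
Total path = 29 m; average speed = 29/11 = 29/11 m/s.

29/11 m/s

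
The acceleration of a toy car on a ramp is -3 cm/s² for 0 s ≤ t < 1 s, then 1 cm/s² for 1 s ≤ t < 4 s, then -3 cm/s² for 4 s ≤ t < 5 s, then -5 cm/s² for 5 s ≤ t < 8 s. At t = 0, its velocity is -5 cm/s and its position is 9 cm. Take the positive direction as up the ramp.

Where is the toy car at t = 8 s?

-70 cm

On each constant-a segment, Δv = aΔt and Δx = v₀Δt + ½aΔt²; chain segment to segment.
0–1 s: v starts -5 cm/s; Δx = -5·1 + ½·-3·1² = -6.5 cm; v ends -8 cm/s.
1–4 s: v starts -8 cm/s; Δx = -8·3 + ½·1·3² = -19.5 cm; v ends -5 cm/s.
4–5 s: v starts -5 cm/s; Δx = -5·1 + ½·-3·1² = -6.5 cm; v ends -8 cm/s.
5–8 s: v starts -8 cm/s; Δx = -8·3 + ½·-5·3² = -46.5 cm; v ends -23 cm/s.
x(8) = 9 + Σ Δx = -70 cm.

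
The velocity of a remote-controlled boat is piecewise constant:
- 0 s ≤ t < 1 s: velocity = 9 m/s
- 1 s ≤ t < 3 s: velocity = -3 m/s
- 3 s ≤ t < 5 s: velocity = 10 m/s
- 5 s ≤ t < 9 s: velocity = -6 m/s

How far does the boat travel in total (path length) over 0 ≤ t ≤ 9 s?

Total distance travelled is ∫|v| dt — sum the magnitudes of each area piece.
0–1 s: |9| × 1 = 9 m
1–3 s: |-3| × 2 = 6 m
3–5 s: |10| × 2 = 20 m
5–9 s: |-6| × 4 = 24 m
Total distance = 59 m

59 m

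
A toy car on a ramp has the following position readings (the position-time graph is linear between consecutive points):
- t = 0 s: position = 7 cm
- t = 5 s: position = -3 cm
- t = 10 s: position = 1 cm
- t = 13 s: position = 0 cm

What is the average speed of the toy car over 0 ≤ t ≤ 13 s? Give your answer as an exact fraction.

15/13 cm/s

Average speed = (total path length)/(elapsed time); on a piecewise-linear x-t graph the path length is Σ|Δx|.
0–5 s: |Δx| = |-3 − 7| = 10 cm
5–10 s: |Δx| = |1 − -3| = 4 cm
10–13 s: |Δx| = |0 − 1| = 1 cm
Total path = 15 cm; average speed = 15/13 = 15/13 cm/s.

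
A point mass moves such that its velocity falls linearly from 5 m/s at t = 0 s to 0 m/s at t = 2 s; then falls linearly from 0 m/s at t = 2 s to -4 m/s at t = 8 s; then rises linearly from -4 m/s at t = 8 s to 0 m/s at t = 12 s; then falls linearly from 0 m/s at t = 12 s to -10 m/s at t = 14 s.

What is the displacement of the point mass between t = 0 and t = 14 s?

-25 m

Displacement is the signed area under the v-t curve.
0–2 s: ½(5 + 0)(2) = 5 m
2–8 s: ½(0 + -4)(6) = -12 m
8–12 s: ½(-4 + 0)(4) = -8 m
12–14 s: ½(0 + -10)(2) = -10 m
Net displacement = -25 m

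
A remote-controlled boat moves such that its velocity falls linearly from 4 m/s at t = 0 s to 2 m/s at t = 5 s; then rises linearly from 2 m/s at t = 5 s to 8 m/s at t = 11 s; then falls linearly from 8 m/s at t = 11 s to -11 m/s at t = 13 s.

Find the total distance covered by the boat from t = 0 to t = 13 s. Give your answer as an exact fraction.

1040/19 m

Distance (not displacement) is the total path length: add the absolute areas under v-t.
0–5 s: |½(4 + 2)(5)| = 15 m
5–11 s: |½(2 + 8)(6)| = 30 m
11–13 s: v = 0 at t = 225/19 s; triangle areas 64/19 + 121/19 = 185/19 m
Total distance = 1040/19 m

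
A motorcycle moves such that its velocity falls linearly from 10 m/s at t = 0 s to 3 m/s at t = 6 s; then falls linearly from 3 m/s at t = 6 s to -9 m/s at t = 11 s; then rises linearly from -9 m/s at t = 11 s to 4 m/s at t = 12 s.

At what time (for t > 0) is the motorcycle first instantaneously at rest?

v changes sign on 6–11 s (from 3 to -9); the graph is linear there, so v = 0 at t = 6 + (-3)·(11 − 6)/(-9 − 3) = 7.25 s.

t = 7.25 s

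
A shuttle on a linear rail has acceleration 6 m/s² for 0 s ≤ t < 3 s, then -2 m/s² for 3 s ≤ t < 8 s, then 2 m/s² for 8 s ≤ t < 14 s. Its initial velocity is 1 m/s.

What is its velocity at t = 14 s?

21 m/s

Δv equals the area under the a-t graph; then v = v₀ + Δv.
0–3 s: 6 × 3 = 18 m/s
3–8 s: -2 × 5 = -10 m/s
8–14 s: 2 × 6 = 12 m/s
Δv = 20 m/s, so v(14) = 1 + (20) = 21 m/s.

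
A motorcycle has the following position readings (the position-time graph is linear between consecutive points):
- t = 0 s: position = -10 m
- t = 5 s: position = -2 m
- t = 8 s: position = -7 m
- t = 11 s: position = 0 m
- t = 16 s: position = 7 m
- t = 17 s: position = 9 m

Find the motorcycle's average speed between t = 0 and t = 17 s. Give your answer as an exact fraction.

29/17 m/s

Average speed = (total path length)/(elapsed time); on a piecewise-linear x-t graph the path length is Σ|Δx|.
0–5 s: |Δx| = |-2 − -10| = 8 m
5–8 s: |Δx| = |-7 − -2| = 5 m
8–11 s: |Δx| = |0 − -7| = 7 m
11–16 s: |Δx| = |7 − 0| = 7 m
16–17 s: |Δx| = |9 − 7| = 2 m
Total path = 29 m; average speed = 29/17 = 29/17 m/s.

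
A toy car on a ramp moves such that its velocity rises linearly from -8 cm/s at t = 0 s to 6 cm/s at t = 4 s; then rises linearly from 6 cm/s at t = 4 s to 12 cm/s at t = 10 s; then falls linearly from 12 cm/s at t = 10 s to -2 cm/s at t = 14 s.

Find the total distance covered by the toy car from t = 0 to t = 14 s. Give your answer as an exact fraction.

Total distance travelled is ∫|v| dt — sum the magnitudes of each area piece.
0–4 s: v = 0 at t = 16/7 s; triangle areas 64/7 + 36/7 = 100/7 cm
4–10 s: |½(6 + 12)(6)| = 54 cm
10–14 s: v = 0 at t = 94/7 s; triangle areas 144/7 + 4/7 = 148/7 cm
Total distance = 626/7 cm

626/7 cm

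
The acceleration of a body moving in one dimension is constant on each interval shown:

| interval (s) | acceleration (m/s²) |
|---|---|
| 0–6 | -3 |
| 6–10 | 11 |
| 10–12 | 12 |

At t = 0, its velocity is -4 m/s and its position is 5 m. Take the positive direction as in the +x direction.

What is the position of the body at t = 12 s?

On each constant-a segment, Δv = aΔt and Δx = v₀Δt + ½aΔt²; chain segment to segment.
0–6 s: v starts -4 m/s; Δx = -4·6 + ½·-3·6² = -78 m; v ends -22 m/s.
6–10 s: v starts -22 m/s; Δx = -22·4 + ½·11·4² = 0 m; v ends 22 m/s.
10–12 s: v starts 22 m/s; Δx = 22·2 + ½·12·2² = 68 m; v ends 46 m/s.
x(12) = 5 + Σ Δx = -5 m.

-5 m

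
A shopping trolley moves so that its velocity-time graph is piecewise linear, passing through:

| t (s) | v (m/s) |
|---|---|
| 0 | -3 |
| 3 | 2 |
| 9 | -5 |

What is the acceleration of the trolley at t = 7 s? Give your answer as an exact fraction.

-7/6 m/s²

Acceleration is the slope of the v-t graph on 3–9 s: (-5 − 2)/(9 − 3) = -7/6 m/s².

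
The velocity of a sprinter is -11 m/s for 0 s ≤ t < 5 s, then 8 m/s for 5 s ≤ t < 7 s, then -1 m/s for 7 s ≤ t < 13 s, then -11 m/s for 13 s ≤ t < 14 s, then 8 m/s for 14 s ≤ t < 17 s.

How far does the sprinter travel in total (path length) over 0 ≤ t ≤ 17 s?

112 m

Distance (not displacement) is the total path length: add the absolute areas under v-t.
0–5 s: |-11| × 5 = 55 m
5–7 s: |8| × 2 = 16 m
7–13 s: |-1| × 6 = 6 m
13–14 s: |-11| × 1 = 11 m
14–17 s: |8| × 3 = 24 m
Total distance = 112 m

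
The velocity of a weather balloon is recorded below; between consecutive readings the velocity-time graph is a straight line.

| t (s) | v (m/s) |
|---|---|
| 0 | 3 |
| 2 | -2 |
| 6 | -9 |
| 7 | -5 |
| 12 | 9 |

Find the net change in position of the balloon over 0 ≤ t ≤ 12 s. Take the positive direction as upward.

-18 m

Net displacement equals the area under the velocity-time graph (areas below the axis count negative).
0–2 s: ½(3 + -2)(2) = 1 m
2–6 s: ½(-2 + -9)(4) = -22 m
6–7 s: ½(-9 + -5)(1) = -7 m
7–12 s: ½(-5 + 9)(5) = 10 m
Net displacement = -18 m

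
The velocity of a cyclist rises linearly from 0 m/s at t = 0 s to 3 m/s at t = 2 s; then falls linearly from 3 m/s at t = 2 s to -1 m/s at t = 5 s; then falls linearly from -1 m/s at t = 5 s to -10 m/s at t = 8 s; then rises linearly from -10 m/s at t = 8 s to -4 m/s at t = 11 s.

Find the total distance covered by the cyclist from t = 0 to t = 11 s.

Distance (not displacement) is the total path length: add the absolute areas under v-t.
0–2 s: |½(0 + 3)(2)| = 3 m
2–5 s: v = 0 at t = 4.25 s; triangle areas 3.375 + 0.375 = 3.75 m
5–8 s: |½(-1 + -10)(3)| = 16.5 m
8–11 s: |½(-10 + -4)(3)| = 21 m
Total distance = 44.25 m

44.25 m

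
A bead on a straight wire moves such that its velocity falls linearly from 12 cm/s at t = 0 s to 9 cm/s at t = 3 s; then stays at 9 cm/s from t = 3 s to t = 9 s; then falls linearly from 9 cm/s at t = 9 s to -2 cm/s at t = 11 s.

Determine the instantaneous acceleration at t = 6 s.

0 cm/s²

Acceleration is the slope of the v-t graph on 3–9 s: (9 − 9)/(9 − 3) = 0 cm/s².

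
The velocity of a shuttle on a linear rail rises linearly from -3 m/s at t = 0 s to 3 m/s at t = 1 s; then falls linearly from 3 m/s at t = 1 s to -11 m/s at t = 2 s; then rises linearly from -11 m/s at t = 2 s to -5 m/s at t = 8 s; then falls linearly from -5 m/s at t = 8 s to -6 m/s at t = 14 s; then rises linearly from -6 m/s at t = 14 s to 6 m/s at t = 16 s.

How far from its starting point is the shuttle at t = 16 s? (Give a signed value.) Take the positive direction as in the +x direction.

Displacement is the signed area under the v-t curve.
0–1 s: ½(-3 + 3)(1) = 0 m
1–2 s: ½(3 + -11)(1) = -4 m
2–8 s: ½(-11 + -5)(6) = -48 m
8–14 s: ½(-5 + -6)(6) = -33 m
14–16 s: ½(-6 + 6)(2) = 0 m
Net displacement = -85 m

-85 m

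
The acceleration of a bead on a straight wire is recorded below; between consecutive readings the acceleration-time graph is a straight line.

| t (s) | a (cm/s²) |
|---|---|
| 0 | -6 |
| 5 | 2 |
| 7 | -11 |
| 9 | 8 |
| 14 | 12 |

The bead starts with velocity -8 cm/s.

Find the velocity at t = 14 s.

Δv equals the area under the a-t graph; then v = v₀ + Δv.
0–5 s: ½(-6 + 2)(5) = -10 cm/s
5–7 s: ½(2 + -11)(2) = -9 cm/s
7–9 s: ½(-11 + 8)(2) = -3 cm/s
9–14 s: ½(8 + 12)(5) = 50 cm/s
Δv = 28 cm/s, so v(14) = -8 + (28) = 20 cm/s.

20 cm/s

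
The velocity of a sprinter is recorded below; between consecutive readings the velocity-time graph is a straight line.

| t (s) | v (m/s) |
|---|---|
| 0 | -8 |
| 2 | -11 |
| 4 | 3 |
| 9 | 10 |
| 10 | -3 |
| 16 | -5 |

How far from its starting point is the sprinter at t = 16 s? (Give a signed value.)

-15 m

Net displacement equals the area under the velocity-time graph (areas below the axis count negative).
0–2 s: ½(-8 + -11)(2) = -19 m
2–4 s: ½(-11 + 3)(2) = -8 m
4–9 s: ½(3 + 10)(5) = 32.5 m
9–10 s: ½(10 + -3)(1) = 3.5 m
10–16 s: ½(-3 + -5)(6) = -24 m
Net displacement = -15 m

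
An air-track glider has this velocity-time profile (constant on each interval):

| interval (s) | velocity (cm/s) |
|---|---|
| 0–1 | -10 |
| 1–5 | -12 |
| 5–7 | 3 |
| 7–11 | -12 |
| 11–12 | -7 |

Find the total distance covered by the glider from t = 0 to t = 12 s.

Distance (not displacement) is the total path length: add the absolute areas under v-t.
0–1 s: |-10| × 1 = 10 cm
1–5 s: |-12| × 4 = 48 cm
5–7 s: |3| × 2 = 6 cm
7–11 s: |-12| × 4 = 48 cm
11–12 s: |-7| × 1 = 7 cm
Total distance = 119 cm

119 cm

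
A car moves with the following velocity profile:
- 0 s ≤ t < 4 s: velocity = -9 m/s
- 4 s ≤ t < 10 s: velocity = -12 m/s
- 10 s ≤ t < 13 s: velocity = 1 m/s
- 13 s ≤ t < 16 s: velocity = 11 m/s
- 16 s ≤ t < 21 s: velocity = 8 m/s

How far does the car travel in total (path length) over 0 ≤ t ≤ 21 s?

Distance (not displacement) is the total path length: add the absolute areas under v-t.
0–4 s: |-9| × 4 = 36 m
4–10 s: |-12| × 6 = 72 m
10–13 s: |1| × 3 = 3 m
13–16 s: |11| × 3 = 33 m
16–21 s: |8| × 5 = 40 m
Total distance = 184 m

184 m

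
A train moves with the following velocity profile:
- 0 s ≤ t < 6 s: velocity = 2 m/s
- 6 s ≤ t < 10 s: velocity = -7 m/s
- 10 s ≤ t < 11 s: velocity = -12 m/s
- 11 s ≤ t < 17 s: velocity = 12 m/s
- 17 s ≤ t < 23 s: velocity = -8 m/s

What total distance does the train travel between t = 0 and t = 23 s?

172 m

Distance (not displacement) is the total path length: add the absolute areas under v-t.
0–6 s: |2| × 6 = 12 m
6–10 s: |-7| × 4 = 28 m
10–11 s: |-12| × 1 = 12 m
11–17 s: |12| × 6 = 72 m
17–23 s: |-8| × 6 = 48 m
Total distance = 172 m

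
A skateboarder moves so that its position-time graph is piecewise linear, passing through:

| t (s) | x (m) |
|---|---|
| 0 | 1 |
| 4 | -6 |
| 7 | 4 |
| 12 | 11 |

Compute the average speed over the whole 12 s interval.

Average speed = (total path length)/(elapsed time); on a piecewise-linear x-t graph the path length is Σ|Δx|.
0–4 s: |Δx| = |-6 − 1| = 7 m
4–7 s: |Δx| = |4 − -6| = 10 m
7–12 s: |Δx| = |11 − 4| = 7 m
Total path = 24 m; average speed = 24/12 = 2 m/s.

2 m/s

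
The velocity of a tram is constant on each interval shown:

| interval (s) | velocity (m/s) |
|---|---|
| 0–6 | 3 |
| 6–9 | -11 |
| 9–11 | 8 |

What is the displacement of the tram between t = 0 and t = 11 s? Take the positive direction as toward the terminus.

Net displacement equals the area under the velocity-time graph (areas below the axis count negative).
0–6 s: 3 × 6 = 18 m
6–9 s: -11 × 3 = -33 m
9–11 s: 8 × 2 = 16 m
Net displacement = 1 m

1 m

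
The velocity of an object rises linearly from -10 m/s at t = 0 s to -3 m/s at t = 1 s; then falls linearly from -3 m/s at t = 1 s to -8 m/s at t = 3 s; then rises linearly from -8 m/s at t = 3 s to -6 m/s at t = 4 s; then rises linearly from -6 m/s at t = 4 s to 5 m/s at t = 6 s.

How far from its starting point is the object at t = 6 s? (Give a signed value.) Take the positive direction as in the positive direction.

-25.5 m

Displacement is the signed area under the v-t curve.
0–1 s: ½(-10 + -3)(1) = -6.5 m
1–3 s: ½(-3 + -8)(2) = -11 m
3–4 s: ½(-8 + -6)(1) = -7 m
4–6 s: ½(-6 + 5)(2) = -1 m
Net displacement = -25.5 m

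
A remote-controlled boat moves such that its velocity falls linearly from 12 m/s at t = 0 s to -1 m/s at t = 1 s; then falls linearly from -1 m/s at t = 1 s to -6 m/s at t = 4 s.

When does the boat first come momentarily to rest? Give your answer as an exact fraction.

t = 12/13 s

v changes sign on 0–1 s (from 12 to -1); the graph is linear there, so v = 0 at t = 0 + (-12)·(1 − 0)/(-1 − 12) = 12/13 s.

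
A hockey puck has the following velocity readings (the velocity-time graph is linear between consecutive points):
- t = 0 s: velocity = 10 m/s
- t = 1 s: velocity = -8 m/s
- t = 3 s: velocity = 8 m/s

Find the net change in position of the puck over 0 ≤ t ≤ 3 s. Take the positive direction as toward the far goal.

1 m

Net displacement equals the area under the velocity-time graph (areas below the axis count negative).
0–1 s: ½(10 + -8)(1) = 1 m
1–3 s: ½(-8 + 8)(2) = 0 m
Net displacement = 1 m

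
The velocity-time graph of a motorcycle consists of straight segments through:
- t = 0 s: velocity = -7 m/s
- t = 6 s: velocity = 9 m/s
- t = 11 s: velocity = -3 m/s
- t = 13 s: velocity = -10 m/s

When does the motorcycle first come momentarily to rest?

t = 2.625 s

v changes sign on 0–6 s (from -7 to 9); the graph is linear there, so v = 0 at t = 0 + (7)·(6 − 0)/(9 − -7) = 2.625 s.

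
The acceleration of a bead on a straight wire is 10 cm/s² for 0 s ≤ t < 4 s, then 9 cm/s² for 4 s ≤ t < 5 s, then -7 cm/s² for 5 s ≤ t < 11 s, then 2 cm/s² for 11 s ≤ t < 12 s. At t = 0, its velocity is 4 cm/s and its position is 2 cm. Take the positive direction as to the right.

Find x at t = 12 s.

350.5 cm

On each constant-a segment, Δv = aΔt and Δx = v₀Δt + ½aΔt²; chain segment to segment.
0–4 s: v starts 4 cm/s; Δx = 4·4 + ½·10·4² = 96 cm; v ends 44 cm/s.
4–5 s: v starts 44 cm/s; Δx = 44·1 + ½·9·1² = 48.5 cm; v ends 53 cm/s.
5–11 s: v starts 53 cm/s; Δx = 53·6 + ½·-7·6² = 192 cm; v ends 11 cm/s.
11–12 s: v starts 11 cm/s; Δx = 11·1 + ½·2·1² = 12 cm; v ends 13 cm/s.
x(12) = 2 + Σ Δx = 350.5 cm.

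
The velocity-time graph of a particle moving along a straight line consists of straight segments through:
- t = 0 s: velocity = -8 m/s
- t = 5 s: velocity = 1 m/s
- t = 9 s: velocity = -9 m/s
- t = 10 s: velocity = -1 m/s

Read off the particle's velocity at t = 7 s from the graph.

-4 m/s

On 5–9 s the graph is linear from 1 to -9 m/s: v(7) = 1 + (-9 − 1)·(7 − 5)/(9 − 5) = -4 m/s.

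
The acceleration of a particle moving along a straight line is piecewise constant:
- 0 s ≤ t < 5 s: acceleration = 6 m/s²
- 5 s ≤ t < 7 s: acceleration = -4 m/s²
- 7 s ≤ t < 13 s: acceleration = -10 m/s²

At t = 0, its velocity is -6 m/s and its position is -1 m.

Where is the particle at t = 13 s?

On each constant-a segment, Δv = aΔt and Δx = v₀Δt + ½aΔt²; chain segment to segment.
0–5 s: v starts -6 m/s; Δx = -6·5 + ½·6·5² = 45 m; v ends 24 m/s.
5–7 s: v starts 24 m/s; Δx = 24·2 + ½·-4·2² = 40 m; v ends 16 m/s.
7–13 s: v starts 16 m/s; Δx = 16·6 + ½·-10·6² = -84 m; v ends -44 m/s.
x(13) = -1 + Σ Δx = 0 m.

0 m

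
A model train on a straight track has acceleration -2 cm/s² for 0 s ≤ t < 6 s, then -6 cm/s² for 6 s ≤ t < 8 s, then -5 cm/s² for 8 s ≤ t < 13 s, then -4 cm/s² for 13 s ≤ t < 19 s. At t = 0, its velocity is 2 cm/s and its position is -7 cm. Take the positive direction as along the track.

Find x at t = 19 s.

-589.5 cm

On each constant-a segment, Δv = aΔt and Δx = v₀Δt + ½aΔt²; chain segment to segment.
0–6 s: v starts 2 cm/s; Δx = 2·6 + ½·-2·6² = -24 cm; v ends -10 cm/s.
6–8 s: v starts -10 cm/s; Δx = -10·2 + ½·-6·2² = -32 cm; v ends -22 cm/s.
8–13 s: v starts -22 cm/s; Δx = -22·5 + ½·-5·5² = -172.5 cm; v ends -47 cm/s.
13–19 s: v starts -47 cm/s; Δx = -47·6 + ½·-4·6² = -354 cm; v ends -71 cm/s.
x(19) = -7 + Σ Δx = -589.5 cm.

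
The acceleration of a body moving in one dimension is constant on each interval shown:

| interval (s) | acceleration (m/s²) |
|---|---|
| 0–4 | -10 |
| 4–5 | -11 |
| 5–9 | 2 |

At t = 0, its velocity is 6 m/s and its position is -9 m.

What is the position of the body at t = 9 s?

On each constant-a segment, Δv = aΔt and Δx = v₀Δt + ½aΔt²; chain segment to segment.
0–4 s: v starts 6 m/s; Δx = 6·4 + ½·-10·4² = -56 m; v ends -34 m/s.
4–5 s: v starts -34 m/s; Δx = -34·1 + ½·-11·1² = -39.5 m; v ends -45 m/s.
5–9 s: v starts -45 m/s; Δx = -45·4 + ½·2·4² = -164 m; v ends -37 m/s.
x(9) = -9 + Σ Δx = -268.5 m.

-268.5 m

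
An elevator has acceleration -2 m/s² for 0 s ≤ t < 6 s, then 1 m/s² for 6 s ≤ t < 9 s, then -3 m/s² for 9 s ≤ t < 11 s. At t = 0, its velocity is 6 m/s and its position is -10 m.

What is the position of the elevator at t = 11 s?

On each constant-a segment, Δv = aΔt and Δx = v₀Δt + ½aΔt²; chain segment to segment.
0–6 s: v starts 6 m/s; Δx = 6·6 + ½·-2·6² = 0 m; v ends -6 m/s.
6–9 s: v starts -6 m/s; Δx = -6·3 + ½·1·3² = -13.5 m; v ends -3 m/s.
9–11 s: v starts -3 m/s; Δx = -3·2 + ½·-3·2² = -12 m; v ends -9 m/s.
x(11) = -10 + Σ Δx = -35.5 m.

-35.5 m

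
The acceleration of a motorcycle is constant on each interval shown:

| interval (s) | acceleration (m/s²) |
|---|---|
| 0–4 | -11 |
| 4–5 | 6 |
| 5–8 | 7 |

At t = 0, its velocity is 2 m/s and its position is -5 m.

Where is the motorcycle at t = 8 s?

-200.5 m

On each constant-a segment, Δv = aΔt and Δx = v₀Δt + ½aΔt²; chain segment to segment.
0–4 s: v starts 2 m/s; Δx = 2·4 + ½·-11·4² = -80 m; v ends -42 m/s.
4–5 s: v starts -42 m/s; Δx = -42·1 + ½·6·1² = -39 m; v ends -36 m/s.
5–8 s: v starts -36 m/s; Δx = -36·3 + ½·7·3² = -76.5 m; v ends -15 m/s.
x(8) = -5 + Σ Δx = -200.5 m.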